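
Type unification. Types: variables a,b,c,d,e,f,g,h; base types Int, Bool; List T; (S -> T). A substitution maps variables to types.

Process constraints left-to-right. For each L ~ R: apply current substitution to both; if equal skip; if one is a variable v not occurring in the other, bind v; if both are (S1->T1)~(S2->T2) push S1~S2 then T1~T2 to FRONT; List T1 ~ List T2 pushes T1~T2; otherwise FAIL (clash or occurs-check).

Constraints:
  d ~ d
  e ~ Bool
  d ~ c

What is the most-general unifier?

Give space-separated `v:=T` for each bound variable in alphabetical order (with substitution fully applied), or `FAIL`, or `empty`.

Answer: d:=c e:=Bool

Derivation:
step 1: unify d ~ d  [subst: {-} | 2 pending]
  -> identical, skip
step 2: unify e ~ Bool  [subst: {-} | 1 pending]
  bind e := Bool
step 3: unify d ~ c  [subst: {e:=Bool} | 0 pending]
  bind d := c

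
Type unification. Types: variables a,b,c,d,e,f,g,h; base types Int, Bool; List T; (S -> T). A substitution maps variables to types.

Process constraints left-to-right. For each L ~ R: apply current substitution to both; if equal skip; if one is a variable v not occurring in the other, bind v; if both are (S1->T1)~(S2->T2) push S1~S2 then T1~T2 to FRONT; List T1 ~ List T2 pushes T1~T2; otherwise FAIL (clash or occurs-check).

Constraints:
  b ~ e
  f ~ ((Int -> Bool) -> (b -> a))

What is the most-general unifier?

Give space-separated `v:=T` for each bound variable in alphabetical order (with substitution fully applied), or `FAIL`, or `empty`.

Answer: b:=e f:=((Int -> Bool) -> (e -> a))

Derivation:
step 1: unify b ~ e  [subst: {-} | 1 pending]
  bind b := e
step 2: unify f ~ ((Int -> Bool) -> (e -> a))  [subst: {b:=e} | 0 pending]
  bind f := ((Int -> Bool) -> (e -> a))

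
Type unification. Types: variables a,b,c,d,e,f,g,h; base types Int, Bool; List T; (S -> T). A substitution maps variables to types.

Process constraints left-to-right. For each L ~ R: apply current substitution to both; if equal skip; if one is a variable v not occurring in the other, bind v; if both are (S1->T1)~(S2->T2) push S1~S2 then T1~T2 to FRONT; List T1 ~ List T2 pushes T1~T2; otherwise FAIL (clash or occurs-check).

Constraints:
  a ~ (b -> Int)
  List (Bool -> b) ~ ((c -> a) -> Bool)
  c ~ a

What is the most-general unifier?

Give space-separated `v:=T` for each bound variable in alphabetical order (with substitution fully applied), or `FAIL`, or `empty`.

step 1: unify a ~ (b -> Int)  [subst: {-} | 2 pending]
  bind a := (b -> Int)
step 2: unify List (Bool -> b) ~ ((c -> (b -> Int)) -> Bool)  [subst: {a:=(b -> Int)} | 1 pending]
  clash: List (Bool -> b) vs ((c -> (b -> Int)) -> Bool)

Answer: FAIL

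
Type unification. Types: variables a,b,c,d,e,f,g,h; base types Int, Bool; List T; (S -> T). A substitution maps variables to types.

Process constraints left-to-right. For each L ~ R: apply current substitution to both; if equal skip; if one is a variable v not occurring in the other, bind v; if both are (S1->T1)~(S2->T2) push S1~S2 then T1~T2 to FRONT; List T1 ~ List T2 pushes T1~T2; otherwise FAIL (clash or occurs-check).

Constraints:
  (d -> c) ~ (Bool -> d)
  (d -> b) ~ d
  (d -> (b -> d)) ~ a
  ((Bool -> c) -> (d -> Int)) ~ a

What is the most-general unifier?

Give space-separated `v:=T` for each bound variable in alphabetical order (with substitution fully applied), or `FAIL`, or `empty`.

Answer: FAIL

Derivation:
step 1: unify (d -> c) ~ (Bool -> d)  [subst: {-} | 3 pending]
  -> decompose arrow: push d~Bool, c~d
step 2: unify d ~ Bool  [subst: {-} | 4 pending]
  bind d := Bool
step 3: unify c ~ Bool  [subst: {d:=Bool} | 3 pending]
  bind c := Bool
step 4: unify (Bool -> b) ~ Bool  [subst: {d:=Bool, c:=Bool} | 2 pending]
  clash: (Bool -> b) vs Bool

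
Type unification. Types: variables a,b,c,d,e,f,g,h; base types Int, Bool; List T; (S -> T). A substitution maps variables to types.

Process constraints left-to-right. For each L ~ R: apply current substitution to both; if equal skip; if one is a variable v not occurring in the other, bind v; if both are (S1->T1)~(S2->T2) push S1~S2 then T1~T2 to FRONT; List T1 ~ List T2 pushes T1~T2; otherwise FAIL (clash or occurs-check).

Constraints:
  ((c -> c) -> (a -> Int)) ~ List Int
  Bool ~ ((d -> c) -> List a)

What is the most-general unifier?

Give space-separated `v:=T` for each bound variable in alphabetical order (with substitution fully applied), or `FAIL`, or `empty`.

Answer: FAIL

Derivation:
step 1: unify ((c -> c) -> (a -> Int)) ~ List Int  [subst: {-} | 1 pending]
  clash: ((c -> c) -> (a -> Int)) vs List Int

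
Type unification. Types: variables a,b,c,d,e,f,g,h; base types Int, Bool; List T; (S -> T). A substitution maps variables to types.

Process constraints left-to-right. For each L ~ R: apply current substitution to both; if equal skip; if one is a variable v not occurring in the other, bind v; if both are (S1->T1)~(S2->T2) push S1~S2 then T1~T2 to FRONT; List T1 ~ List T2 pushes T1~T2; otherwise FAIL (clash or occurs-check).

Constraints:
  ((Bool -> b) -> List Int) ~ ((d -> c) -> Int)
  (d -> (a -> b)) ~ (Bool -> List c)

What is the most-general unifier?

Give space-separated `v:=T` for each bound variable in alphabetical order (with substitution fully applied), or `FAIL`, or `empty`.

step 1: unify ((Bool -> b) -> List Int) ~ ((d -> c) -> Int)  [subst: {-} | 1 pending]
  -> decompose arrow: push (Bool -> b)~(d -> c), List Int~Int
step 2: unify (Bool -> b) ~ (d -> c)  [subst: {-} | 2 pending]
  -> decompose arrow: push Bool~d, b~c
step 3: unify Bool ~ d  [subst: {-} | 3 pending]
  bind d := Bool
step 4: unify b ~ c  [subst: {d:=Bool} | 2 pending]
  bind b := c
step 5: unify List Int ~ Int  [subst: {d:=Bool, b:=c} | 1 pending]
  clash: List Int vs Int

Answer: FAIL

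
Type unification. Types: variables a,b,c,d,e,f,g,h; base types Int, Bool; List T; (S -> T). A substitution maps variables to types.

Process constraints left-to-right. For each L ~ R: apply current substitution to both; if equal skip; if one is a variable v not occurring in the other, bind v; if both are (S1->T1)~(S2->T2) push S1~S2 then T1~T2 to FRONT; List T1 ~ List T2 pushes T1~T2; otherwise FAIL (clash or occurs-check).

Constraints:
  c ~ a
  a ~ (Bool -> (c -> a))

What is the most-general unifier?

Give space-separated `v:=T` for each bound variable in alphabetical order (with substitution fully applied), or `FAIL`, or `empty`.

Answer: FAIL

Derivation:
step 1: unify c ~ a  [subst: {-} | 1 pending]
  bind c := a
step 2: unify a ~ (Bool -> (a -> a))  [subst: {c:=a} | 0 pending]
  occurs-check fail: a in (Bool -> (a -> a))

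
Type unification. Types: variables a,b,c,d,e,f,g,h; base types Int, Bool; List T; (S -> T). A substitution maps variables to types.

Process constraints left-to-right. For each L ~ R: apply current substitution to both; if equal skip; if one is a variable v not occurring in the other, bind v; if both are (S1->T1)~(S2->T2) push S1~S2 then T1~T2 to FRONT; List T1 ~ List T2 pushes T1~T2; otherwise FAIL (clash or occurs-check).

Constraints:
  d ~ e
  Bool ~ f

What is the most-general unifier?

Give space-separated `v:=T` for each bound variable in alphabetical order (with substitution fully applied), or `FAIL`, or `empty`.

step 1: unify d ~ e  [subst: {-} | 1 pending]
  bind d := e
step 2: unify Bool ~ f  [subst: {d:=e} | 0 pending]
  bind f := Bool

Answer: d:=e f:=Bool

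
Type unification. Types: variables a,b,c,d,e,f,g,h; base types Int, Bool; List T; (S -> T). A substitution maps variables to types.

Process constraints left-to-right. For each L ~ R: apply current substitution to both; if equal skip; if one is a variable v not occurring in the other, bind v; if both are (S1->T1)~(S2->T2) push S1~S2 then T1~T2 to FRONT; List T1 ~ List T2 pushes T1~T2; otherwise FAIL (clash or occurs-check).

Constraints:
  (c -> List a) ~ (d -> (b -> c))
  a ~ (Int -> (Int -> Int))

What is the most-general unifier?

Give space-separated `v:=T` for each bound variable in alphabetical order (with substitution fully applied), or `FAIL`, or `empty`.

step 1: unify (c -> List a) ~ (d -> (b -> c))  [subst: {-} | 1 pending]
  -> decompose arrow: push c~d, List a~(b -> c)
step 2: unify c ~ d  [subst: {-} | 2 pending]
  bind c := d
step 3: unify List a ~ (b -> d)  [subst: {c:=d} | 1 pending]
  clash: List a vs (b -> d)

Answer: FAIL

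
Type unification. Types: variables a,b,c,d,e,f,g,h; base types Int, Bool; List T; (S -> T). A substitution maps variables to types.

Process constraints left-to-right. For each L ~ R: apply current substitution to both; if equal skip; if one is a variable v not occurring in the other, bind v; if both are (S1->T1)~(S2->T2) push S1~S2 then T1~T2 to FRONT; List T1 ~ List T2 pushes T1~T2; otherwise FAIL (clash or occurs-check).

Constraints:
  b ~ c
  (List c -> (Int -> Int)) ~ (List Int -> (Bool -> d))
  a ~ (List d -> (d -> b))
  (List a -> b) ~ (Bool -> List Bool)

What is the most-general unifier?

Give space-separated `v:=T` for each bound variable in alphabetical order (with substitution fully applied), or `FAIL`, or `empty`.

Answer: FAIL

Derivation:
step 1: unify b ~ c  [subst: {-} | 3 pending]
  bind b := c
step 2: unify (List c -> (Int -> Int)) ~ (List Int -> (Bool -> d))  [subst: {b:=c} | 2 pending]
  -> decompose arrow: push List c~List Int, (Int -> Int)~(Bool -> d)
step 3: unify List c ~ List Int  [subst: {b:=c} | 3 pending]
  -> decompose List: push c~Int
step 4: unify c ~ Int  [subst: {b:=c} | 3 pending]
  bind c := Int
step 5: unify (Int -> Int) ~ (Bool -> d)  [subst: {b:=c, c:=Int} | 2 pending]
  -> decompose arrow: push Int~Bool, Int~d
step 6: unify Int ~ Bool  [subst: {b:=c, c:=Int} | 3 pending]
  clash: Int vs Bool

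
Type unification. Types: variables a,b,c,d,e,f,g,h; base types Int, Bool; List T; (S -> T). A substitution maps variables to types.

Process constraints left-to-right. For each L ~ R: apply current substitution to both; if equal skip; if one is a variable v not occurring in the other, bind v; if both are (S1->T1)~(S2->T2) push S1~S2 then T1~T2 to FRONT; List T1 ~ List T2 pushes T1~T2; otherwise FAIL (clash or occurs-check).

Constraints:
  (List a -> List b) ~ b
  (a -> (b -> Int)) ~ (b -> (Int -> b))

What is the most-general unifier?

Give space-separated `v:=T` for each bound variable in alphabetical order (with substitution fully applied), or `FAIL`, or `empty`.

Answer: FAIL

Derivation:
step 1: unify (List a -> List b) ~ b  [subst: {-} | 1 pending]
  occurs-check fail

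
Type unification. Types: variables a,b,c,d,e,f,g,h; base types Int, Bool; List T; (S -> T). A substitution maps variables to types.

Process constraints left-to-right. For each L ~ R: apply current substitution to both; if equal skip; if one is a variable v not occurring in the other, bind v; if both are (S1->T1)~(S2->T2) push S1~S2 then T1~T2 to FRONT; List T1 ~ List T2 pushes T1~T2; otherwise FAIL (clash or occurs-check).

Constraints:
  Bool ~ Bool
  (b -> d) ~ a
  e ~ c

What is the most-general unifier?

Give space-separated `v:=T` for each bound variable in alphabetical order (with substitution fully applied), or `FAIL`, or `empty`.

step 1: unify Bool ~ Bool  [subst: {-} | 2 pending]
  -> identical, skip
step 2: unify (b -> d) ~ a  [subst: {-} | 1 pending]
  bind a := (b -> d)
step 3: unify e ~ c  [subst: {a:=(b -> d)} | 0 pending]
  bind e := c

Answer: a:=(b -> d) e:=c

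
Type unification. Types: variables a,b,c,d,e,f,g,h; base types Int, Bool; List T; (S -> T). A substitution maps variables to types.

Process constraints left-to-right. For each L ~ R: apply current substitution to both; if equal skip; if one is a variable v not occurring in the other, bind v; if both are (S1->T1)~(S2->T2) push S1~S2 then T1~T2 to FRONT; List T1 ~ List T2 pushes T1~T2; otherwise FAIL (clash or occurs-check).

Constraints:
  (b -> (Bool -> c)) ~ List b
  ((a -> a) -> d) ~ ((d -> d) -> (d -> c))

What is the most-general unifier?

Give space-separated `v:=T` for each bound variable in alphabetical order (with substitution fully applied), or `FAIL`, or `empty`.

step 1: unify (b -> (Bool -> c)) ~ List b  [subst: {-} | 1 pending]
  clash: (b -> (Bool -> c)) vs List b

Answer: FAIL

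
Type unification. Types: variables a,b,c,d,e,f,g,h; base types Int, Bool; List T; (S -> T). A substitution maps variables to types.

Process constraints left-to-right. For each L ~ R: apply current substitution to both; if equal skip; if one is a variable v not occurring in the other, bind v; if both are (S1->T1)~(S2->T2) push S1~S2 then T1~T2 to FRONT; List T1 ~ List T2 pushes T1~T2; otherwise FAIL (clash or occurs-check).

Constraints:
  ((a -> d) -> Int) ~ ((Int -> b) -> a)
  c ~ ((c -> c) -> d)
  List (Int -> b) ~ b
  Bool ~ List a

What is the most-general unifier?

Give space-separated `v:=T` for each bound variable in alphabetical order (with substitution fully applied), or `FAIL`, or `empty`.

Answer: FAIL

Derivation:
step 1: unify ((a -> d) -> Int) ~ ((Int -> b) -> a)  [subst: {-} | 3 pending]
  -> decompose arrow: push (a -> d)~(Int -> b), Int~a
step 2: unify (a -> d) ~ (Int -> b)  [subst: {-} | 4 pending]
  -> decompose arrow: push a~Int, d~b
step 3: unify a ~ Int  [subst: {-} | 5 pending]
  bind a := Int
step 4: unify d ~ b  [subst: {a:=Int} | 4 pending]
  bind d := b
step 5: unify Int ~ Int  [subst: {a:=Int, d:=b} | 3 pending]
  -> identical, skip
step 6: unify c ~ ((c -> c) -> b)  [subst: {a:=Int, d:=b} | 2 pending]
  occurs-check fail: c in ((c -> c) -> b)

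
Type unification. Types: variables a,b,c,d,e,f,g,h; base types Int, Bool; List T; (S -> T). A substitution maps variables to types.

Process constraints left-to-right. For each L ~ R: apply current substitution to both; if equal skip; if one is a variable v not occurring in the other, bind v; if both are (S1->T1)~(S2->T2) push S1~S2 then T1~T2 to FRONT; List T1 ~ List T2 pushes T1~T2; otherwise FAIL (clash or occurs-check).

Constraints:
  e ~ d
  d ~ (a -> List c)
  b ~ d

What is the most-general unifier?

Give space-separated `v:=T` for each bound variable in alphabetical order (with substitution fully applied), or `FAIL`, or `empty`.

Answer: b:=(a -> List c) d:=(a -> List c) e:=(a -> List c)

Derivation:
step 1: unify e ~ d  [subst: {-} | 2 pending]
  bind e := d
step 2: unify d ~ (a -> List c)  [subst: {e:=d} | 1 pending]
  bind d := (a -> List c)
step 3: unify b ~ (a -> List c)  [subst: {e:=d, d:=(a -> List c)} | 0 pending]
  bind b := (a -> List c)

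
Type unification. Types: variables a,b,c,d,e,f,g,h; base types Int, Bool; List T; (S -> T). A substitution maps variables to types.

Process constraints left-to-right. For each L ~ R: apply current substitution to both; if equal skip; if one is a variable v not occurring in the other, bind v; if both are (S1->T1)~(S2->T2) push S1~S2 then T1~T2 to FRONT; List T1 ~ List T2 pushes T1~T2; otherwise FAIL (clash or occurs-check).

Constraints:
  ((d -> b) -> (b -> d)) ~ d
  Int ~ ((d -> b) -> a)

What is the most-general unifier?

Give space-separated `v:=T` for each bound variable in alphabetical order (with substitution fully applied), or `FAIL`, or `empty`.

Answer: FAIL

Derivation:
step 1: unify ((d -> b) -> (b -> d)) ~ d  [subst: {-} | 1 pending]
  occurs-check fail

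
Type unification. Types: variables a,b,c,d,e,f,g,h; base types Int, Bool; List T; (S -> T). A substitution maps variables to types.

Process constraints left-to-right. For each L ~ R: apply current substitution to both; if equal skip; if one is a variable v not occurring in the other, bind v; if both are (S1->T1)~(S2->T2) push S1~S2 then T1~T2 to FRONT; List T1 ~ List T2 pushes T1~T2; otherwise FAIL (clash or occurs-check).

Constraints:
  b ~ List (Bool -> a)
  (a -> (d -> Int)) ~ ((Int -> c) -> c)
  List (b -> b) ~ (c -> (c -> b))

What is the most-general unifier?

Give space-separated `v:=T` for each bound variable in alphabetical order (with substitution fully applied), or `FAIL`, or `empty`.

Answer: FAIL

Derivation:
step 1: unify b ~ List (Bool -> a)  [subst: {-} | 2 pending]
  bind b := List (Bool -> a)
step 2: unify (a -> (d -> Int)) ~ ((Int -> c) -> c)  [subst: {b:=List (Bool -> a)} | 1 pending]
  -> decompose arrow: push a~(Int -> c), (d -> Int)~c
step 3: unify a ~ (Int -> c)  [subst: {b:=List (Bool -> a)} | 2 pending]
  bind a := (Int -> c)
step 4: unify (d -> Int) ~ c  [subst: {b:=List (Bool -> a), a:=(Int -> c)} | 1 pending]
  bind c := (d -> Int)
step 5: unify List (List (Bool -> (Int -> (d -> Int))) -> List (Bool -> (Int -> (d -> Int)))) ~ ((d -> Int) -> ((d -> Int) -> List (Bool -> (Int -> (d -> Int)))))  [subst: {b:=List (Bool -> a), a:=(Int -> c), c:=(d -> Int)} | 0 pending]
  clash: List (List (Bool -> (Int -> (d -> Int))) -> List (Bool -> (Int -> (d -> Int)))) vs ((d -> Int) -> ((d -> Int) -> List (Bool -> (Int -> (d -> Int)))))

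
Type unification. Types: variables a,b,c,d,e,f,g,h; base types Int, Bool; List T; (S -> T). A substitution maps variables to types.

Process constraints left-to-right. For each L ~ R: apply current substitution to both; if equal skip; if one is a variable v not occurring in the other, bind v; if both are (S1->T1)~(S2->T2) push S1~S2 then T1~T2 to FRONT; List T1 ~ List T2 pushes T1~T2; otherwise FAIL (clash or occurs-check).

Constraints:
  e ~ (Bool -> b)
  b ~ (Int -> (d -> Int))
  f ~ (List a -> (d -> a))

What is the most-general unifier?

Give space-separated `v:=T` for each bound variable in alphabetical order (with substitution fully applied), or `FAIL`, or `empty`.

step 1: unify e ~ (Bool -> b)  [subst: {-} | 2 pending]
  bind e := (Bool -> b)
step 2: unify b ~ (Int -> (d -> Int))  [subst: {e:=(Bool -> b)} | 1 pending]
  bind b := (Int -> (d -> Int))
step 3: unify f ~ (List a -> (d -> a))  [subst: {e:=(Bool -> b), b:=(Int -> (d -> Int))} | 0 pending]
  bind f := (List a -> (d -> a))

Answer: b:=(Int -> (d -> Int)) e:=(Bool -> (Int -> (d -> Int))) f:=(List a -> (d -> a))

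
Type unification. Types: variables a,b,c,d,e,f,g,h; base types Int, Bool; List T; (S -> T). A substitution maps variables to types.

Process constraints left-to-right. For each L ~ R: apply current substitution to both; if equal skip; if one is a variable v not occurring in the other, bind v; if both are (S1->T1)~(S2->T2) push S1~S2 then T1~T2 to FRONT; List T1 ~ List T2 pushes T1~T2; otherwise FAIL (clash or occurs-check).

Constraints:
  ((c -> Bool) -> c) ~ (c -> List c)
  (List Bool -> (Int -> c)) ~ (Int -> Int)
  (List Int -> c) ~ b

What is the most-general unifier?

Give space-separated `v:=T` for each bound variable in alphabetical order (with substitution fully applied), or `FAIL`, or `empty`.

step 1: unify ((c -> Bool) -> c) ~ (c -> List c)  [subst: {-} | 2 pending]
  -> decompose arrow: push (c -> Bool)~c, c~List c
step 2: unify (c -> Bool) ~ c  [subst: {-} | 3 pending]
  occurs-check fail

Answer: FAIL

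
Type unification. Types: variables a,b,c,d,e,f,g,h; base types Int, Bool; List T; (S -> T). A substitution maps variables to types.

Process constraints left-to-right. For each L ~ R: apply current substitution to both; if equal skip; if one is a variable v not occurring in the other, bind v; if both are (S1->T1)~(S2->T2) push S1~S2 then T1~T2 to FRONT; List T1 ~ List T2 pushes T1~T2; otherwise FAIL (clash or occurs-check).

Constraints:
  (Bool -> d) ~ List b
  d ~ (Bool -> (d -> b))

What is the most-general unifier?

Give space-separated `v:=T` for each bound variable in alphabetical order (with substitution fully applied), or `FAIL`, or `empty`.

Answer: FAIL

Derivation:
step 1: unify (Bool -> d) ~ List b  [subst: {-} | 1 pending]
  clash: (Bool -> d) vs List b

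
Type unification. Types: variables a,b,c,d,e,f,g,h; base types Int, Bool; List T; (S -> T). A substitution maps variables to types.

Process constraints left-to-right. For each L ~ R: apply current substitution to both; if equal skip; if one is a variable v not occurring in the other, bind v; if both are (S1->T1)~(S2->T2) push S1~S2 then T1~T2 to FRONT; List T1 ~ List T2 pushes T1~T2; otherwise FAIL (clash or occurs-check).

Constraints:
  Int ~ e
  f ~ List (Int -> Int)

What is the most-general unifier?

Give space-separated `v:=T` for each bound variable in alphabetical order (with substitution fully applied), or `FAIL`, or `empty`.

step 1: unify Int ~ e  [subst: {-} | 1 pending]
  bind e := Int
step 2: unify f ~ List (Int -> Int)  [subst: {e:=Int} | 0 pending]
  bind f := List (Int -> Int)

Answer: e:=Int f:=List (Int -> Int)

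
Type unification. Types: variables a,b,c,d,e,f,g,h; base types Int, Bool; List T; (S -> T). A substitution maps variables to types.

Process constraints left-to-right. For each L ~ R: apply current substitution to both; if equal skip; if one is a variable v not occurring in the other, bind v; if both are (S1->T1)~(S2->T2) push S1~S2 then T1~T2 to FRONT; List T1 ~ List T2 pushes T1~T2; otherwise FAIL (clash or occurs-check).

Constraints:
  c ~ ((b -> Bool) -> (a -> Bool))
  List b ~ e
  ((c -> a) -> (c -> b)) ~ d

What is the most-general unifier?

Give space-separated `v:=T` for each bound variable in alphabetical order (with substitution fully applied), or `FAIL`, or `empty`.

Answer: c:=((b -> Bool) -> (a -> Bool)) d:=((((b -> Bool) -> (a -> Bool)) -> a) -> (((b -> Bool) -> (a -> Bool)) -> b)) e:=List b

Derivation:
step 1: unify c ~ ((b -> Bool) -> (a -> Bool))  [subst: {-} | 2 pending]
  bind c := ((b -> Bool) -> (a -> Bool))
step 2: unify List b ~ e  [subst: {c:=((b -> Bool) -> (a -> Bool))} | 1 pending]
  bind e := List b
step 3: unify ((((b -> Bool) -> (a -> Bool)) -> a) -> (((b -> Bool) -> (a -> Bool)) -> b)) ~ d  [subst: {c:=((b -> Bool) -> (a -> Bool)), e:=List b} | 0 pending]
  bind d := ((((b -> Bool) -> (a -> Bool)) -> a) -> (((b -> Bool) -> (a -> Bool)) -> b))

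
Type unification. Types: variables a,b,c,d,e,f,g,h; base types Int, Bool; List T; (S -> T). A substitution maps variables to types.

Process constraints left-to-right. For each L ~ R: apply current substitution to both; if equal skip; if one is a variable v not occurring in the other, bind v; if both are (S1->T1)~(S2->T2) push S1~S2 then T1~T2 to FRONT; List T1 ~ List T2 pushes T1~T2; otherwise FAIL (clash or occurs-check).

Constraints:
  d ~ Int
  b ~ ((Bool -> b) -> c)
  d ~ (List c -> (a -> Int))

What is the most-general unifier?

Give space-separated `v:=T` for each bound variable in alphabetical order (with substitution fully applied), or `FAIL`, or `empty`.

step 1: unify d ~ Int  [subst: {-} | 2 pending]
  bind d := Int
step 2: unify b ~ ((Bool -> b) -> c)  [subst: {d:=Int} | 1 pending]
  occurs-check fail: b in ((Bool -> b) -> c)

Answer: FAIL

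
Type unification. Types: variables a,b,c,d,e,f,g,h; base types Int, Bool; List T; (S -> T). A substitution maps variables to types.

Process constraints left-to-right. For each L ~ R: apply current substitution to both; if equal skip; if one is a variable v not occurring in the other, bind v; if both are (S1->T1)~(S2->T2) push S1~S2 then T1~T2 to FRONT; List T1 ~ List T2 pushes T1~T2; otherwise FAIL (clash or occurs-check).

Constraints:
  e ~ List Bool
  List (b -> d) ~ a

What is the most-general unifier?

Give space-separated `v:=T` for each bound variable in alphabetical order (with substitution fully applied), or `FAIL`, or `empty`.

Answer: a:=List (b -> d) e:=List Bool

Derivation:
step 1: unify e ~ List Bool  [subst: {-} | 1 pending]
  bind e := List Bool
step 2: unify List (b -> d) ~ a  [subst: {e:=List Bool} | 0 pending]
  bind a := List (b -> d)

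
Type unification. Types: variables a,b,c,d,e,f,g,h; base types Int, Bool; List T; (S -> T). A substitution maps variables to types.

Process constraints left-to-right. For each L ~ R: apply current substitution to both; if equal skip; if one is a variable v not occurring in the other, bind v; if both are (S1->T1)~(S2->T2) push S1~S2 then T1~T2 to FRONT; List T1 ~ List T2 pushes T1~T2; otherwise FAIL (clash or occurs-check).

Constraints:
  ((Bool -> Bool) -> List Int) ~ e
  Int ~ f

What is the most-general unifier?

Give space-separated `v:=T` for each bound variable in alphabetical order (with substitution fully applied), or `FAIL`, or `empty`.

step 1: unify ((Bool -> Bool) -> List Int) ~ e  [subst: {-} | 1 pending]
  bind e := ((Bool -> Bool) -> List Int)
step 2: unify Int ~ f  [subst: {e:=((Bool -> Bool) -> List Int)} | 0 pending]
  bind f := Int

Answer: e:=((Bool -> Bool) -> List Int) f:=Int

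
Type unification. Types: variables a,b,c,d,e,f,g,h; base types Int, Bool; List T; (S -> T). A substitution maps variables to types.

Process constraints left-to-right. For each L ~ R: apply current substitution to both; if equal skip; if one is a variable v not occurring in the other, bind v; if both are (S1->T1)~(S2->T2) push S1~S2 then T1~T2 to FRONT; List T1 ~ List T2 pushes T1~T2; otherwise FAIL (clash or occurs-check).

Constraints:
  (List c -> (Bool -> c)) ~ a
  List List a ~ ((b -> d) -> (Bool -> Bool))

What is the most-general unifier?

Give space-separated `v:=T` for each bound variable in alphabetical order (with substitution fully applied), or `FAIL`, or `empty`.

step 1: unify (List c -> (Bool -> c)) ~ a  [subst: {-} | 1 pending]
  bind a := (List c -> (Bool -> c))
step 2: unify List List (List c -> (Bool -> c)) ~ ((b -> d) -> (Bool -> Bool))  [subst: {a:=(List c -> (Bool -> c))} | 0 pending]
  clash: List List (List c -> (Bool -> c)) vs ((b -> d) -> (Bool -> Bool))

Answer: FAIL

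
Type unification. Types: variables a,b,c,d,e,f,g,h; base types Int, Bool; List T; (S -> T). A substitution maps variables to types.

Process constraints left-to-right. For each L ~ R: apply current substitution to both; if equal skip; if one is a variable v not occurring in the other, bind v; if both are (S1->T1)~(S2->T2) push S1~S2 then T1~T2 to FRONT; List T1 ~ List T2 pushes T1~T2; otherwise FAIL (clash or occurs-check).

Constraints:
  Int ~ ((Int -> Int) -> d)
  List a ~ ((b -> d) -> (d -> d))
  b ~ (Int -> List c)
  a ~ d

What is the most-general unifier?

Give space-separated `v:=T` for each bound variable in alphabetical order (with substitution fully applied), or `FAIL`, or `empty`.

Answer: FAIL

Derivation:
step 1: unify Int ~ ((Int -> Int) -> d)  [subst: {-} | 3 pending]
  clash: Int vs ((Int -> Int) -> d)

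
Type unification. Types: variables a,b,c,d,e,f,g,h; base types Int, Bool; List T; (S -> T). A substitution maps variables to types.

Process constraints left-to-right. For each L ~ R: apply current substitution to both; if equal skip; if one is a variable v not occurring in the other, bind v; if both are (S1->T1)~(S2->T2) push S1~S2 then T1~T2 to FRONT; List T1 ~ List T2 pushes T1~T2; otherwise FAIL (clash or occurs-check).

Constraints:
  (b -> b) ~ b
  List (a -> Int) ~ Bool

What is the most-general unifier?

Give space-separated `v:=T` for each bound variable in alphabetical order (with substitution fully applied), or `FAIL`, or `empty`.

Answer: FAIL

Derivation:
step 1: unify (b -> b) ~ b  [subst: {-} | 1 pending]
  occurs-check fail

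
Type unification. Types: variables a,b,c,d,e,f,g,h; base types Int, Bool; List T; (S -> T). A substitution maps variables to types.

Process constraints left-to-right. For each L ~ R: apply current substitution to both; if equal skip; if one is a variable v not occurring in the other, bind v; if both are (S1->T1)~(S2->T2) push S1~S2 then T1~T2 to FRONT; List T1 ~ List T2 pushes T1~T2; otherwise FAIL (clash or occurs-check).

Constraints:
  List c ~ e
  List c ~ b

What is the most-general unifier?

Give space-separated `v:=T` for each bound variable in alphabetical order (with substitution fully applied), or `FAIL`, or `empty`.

step 1: unify List c ~ e  [subst: {-} | 1 pending]
  bind e := List c
step 2: unify List c ~ b  [subst: {e:=List c} | 0 pending]
  bind b := List c

Answer: b:=List c e:=List c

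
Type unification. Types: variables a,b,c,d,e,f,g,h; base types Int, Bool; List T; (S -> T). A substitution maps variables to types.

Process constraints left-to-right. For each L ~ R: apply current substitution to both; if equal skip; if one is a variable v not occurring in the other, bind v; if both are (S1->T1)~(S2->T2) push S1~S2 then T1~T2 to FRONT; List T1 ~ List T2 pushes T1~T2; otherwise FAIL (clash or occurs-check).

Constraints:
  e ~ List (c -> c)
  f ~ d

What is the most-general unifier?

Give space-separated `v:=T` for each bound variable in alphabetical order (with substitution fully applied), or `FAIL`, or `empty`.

step 1: unify e ~ List (c -> c)  [subst: {-} | 1 pending]
  bind e := List (c -> c)
step 2: unify f ~ d  [subst: {e:=List (c -> c)} | 0 pending]
  bind f := d

Answer: e:=List (c -> c) f:=d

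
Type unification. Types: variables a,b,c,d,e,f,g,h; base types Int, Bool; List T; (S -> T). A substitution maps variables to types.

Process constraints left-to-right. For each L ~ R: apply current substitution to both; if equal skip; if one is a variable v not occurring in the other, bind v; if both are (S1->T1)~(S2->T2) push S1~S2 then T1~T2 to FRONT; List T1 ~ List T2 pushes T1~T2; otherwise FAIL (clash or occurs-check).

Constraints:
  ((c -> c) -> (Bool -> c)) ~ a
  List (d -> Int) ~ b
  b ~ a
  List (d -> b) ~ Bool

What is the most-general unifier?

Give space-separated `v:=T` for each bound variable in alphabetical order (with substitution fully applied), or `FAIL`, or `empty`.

Answer: FAIL

Derivation:
step 1: unify ((c -> c) -> (Bool -> c)) ~ a  [subst: {-} | 3 pending]
  bind a := ((c -> c) -> (Bool -> c))
step 2: unify List (d -> Int) ~ b  [subst: {a:=((c -> c) -> (Bool -> c))} | 2 pending]
  bind b := List (d -> Int)
step 3: unify List (d -> Int) ~ ((c -> c) -> (Bool -> c))  [subst: {a:=((c -> c) -> (Bool -> c)), b:=List (d -> Int)} | 1 pending]
  clash: List (d -> Int) vs ((c -> c) -> (Bool -> c))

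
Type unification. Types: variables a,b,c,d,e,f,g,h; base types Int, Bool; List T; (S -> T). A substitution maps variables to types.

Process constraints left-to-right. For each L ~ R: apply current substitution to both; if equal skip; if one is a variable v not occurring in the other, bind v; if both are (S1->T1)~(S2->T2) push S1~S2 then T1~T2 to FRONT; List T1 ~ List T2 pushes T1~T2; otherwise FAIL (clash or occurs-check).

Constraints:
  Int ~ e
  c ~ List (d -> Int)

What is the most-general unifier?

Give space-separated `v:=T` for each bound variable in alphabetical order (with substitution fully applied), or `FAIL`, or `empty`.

Answer: c:=List (d -> Int) e:=Int

Derivation:
step 1: unify Int ~ e  [subst: {-} | 1 pending]
  bind e := Int
step 2: unify c ~ List (d -> Int)  [subst: {e:=Int} | 0 pending]
  bind c := List (d -> Int)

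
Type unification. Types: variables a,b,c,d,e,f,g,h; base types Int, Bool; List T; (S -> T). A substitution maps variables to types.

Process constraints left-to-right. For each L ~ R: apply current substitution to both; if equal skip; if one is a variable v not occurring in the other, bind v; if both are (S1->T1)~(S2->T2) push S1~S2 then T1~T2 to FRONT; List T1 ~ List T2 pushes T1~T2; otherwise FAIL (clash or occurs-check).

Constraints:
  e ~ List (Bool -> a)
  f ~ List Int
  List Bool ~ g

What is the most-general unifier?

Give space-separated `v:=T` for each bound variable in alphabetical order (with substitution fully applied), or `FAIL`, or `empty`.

step 1: unify e ~ List (Bool -> a)  [subst: {-} | 2 pending]
  bind e := List (Bool -> a)
step 2: unify f ~ List Int  [subst: {e:=List (Bool -> a)} | 1 pending]
  bind f := List Int
step 3: unify List Bool ~ g  [subst: {e:=List (Bool -> a), f:=List Int} | 0 pending]
  bind g := List Bool

Answer: e:=List (Bool -> a) f:=List Int g:=List Bool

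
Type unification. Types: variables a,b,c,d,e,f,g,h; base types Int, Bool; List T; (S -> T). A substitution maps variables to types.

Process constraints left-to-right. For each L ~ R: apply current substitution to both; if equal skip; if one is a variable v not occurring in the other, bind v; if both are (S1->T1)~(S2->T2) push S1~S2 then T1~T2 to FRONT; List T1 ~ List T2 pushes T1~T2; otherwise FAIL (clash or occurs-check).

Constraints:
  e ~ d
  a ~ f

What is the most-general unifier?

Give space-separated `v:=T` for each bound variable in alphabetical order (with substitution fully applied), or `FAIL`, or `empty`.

step 1: unify e ~ d  [subst: {-} | 1 pending]
  bind e := d
step 2: unify a ~ f  [subst: {e:=d} | 0 pending]
  bind a := f

Answer: a:=f e:=d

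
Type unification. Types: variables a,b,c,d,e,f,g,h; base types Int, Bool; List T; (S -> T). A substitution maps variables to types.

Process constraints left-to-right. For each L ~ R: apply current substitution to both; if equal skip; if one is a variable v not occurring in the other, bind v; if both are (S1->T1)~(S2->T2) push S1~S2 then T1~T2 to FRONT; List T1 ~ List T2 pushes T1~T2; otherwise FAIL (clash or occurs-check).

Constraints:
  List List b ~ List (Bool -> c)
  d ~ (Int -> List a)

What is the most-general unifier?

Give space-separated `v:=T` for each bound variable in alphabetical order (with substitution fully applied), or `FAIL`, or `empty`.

Answer: FAIL

Derivation:
step 1: unify List List b ~ List (Bool -> c)  [subst: {-} | 1 pending]
  -> decompose List: push List b~(Bool -> c)
step 2: unify List b ~ (Bool -> c)  [subst: {-} | 1 pending]
  clash: List b vs (Bool -> c)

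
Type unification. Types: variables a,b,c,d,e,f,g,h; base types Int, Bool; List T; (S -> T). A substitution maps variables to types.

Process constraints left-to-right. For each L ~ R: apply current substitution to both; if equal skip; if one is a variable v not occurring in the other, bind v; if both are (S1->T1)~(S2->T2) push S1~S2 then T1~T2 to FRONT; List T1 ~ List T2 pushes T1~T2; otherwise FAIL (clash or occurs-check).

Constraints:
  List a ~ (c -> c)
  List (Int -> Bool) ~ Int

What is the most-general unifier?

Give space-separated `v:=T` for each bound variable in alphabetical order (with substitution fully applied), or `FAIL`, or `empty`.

Answer: FAIL

Derivation:
step 1: unify List a ~ (c -> c)  [subst: {-} | 1 pending]
  clash: List a vs (c -> c)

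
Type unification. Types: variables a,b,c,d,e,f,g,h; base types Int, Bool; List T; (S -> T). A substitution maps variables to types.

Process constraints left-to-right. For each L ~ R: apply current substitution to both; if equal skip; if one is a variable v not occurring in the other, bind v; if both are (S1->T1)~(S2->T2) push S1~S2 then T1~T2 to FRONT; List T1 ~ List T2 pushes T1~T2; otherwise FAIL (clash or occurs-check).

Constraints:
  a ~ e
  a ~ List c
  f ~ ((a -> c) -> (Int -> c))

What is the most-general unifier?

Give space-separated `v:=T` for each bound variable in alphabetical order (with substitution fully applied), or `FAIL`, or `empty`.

step 1: unify a ~ e  [subst: {-} | 2 pending]
  bind a := e
step 2: unify e ~ List c  [subst: {a:=e} | 1 pending]
  bind e := List c
step 3: unify f ~ ((List c -> c) -> (Int -> c))  [subst: {a:=e, e:=List c} | 0 pending]
  bind f := ((List c -> c) -> (Int -> c))

Answer: a:=List c e:=List c f:=((List c -> c) -> (Int -> c))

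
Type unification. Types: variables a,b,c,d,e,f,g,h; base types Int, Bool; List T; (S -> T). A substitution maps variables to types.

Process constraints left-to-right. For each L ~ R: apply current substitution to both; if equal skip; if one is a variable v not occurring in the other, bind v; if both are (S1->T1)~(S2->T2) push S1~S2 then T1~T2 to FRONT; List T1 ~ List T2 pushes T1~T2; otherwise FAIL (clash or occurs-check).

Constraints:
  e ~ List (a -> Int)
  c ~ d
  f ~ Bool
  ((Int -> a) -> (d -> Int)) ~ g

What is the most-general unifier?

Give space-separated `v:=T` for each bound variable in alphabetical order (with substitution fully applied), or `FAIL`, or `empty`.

step 1: unify e ~ List (a -> Int)  [subst: {-} | 3 pending]
  bind e := List (a -> Int)
step 2: unify c ~ d  [subst: {e:=List (a -> Int)} | 2 pending]
  bind c := d
step 3: unify f ~ Bool  [subst: {e:=List (a -> Int), c:=d} | 1 pending]
  bind f := Bool
step 4: unify ((Int -> a) -> (d -> Int)) ~ g  [subst: {e:=List (a -> Int), c:=d, f:=Bool} | 0 pending]
  bind g := ((Int -> a) -> (d -> Int))

Answer: c:=d e:=List (a -> Int) f:=Bool g:=((Int -> a) -> (d -> Int))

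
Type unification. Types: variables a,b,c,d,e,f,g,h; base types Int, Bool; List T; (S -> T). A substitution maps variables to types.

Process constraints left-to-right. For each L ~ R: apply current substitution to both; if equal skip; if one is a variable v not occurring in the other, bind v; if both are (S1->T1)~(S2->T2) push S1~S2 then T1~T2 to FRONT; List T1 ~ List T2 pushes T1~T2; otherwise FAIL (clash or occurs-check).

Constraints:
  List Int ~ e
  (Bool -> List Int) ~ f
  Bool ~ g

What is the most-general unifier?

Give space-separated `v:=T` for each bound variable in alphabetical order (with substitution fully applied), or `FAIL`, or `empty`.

Answer: e:=List Int f:=(Bool -> List Int) g:=Bool

Derivation:
step 1: unify List Int ~ e  [subst: {-} | 2 pending]
  bind e := List Int
step 2: unify (Bool -> List Int) ~ f  [subst: {e:=List Int} | 1 pending]
  bind f := (Bool -> List Int)
step 3: unify Bool ~ g  [subst: {e:=List Int, f:=(Bool -> List Int)} | 0 pending]
  bind g := Bool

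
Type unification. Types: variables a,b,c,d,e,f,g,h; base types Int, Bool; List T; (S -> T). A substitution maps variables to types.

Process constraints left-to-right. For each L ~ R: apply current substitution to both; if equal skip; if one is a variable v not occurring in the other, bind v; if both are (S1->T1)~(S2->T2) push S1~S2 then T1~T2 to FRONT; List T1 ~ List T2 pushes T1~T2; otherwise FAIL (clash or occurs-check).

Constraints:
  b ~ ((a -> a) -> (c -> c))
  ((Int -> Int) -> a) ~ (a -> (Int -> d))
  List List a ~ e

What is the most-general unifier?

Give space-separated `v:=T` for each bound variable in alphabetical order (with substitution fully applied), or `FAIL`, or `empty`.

Answer: a:=(Int -> Int) b:=(((Int -> Int) -> (Int -> Int)) -> (c -> c)) d:=Int e:=List List (Int -> Int)

Derivation:
step 1: unify b ~ ((a -> a) -> (c -> c))  [subst: {-} | 2 pending]
  bind b := ((a -> a) -> (c -> c))
step 2: unify ((Int -> Int) -> a) ~ (a -> (Int -> d))  [subst: {b:=((a -> a) -> (c -> c))} | 1 pending]
  -> decompose arrow: push (Int -> Int)~a, a~(Int -> d)
step 3: unify (Int -> Int) ~ a  [subst: {b:=((a -> a) -> (c -> c))} | 2 pending]
  bind a := (Int -> Int)
step 4: unify (Int -> Int) ~ (Int -> d)  [subst: {b:=((a -> a) -> (c -> c)), a:=(Int -> Int)} | 1 pending]
  -> decompose arrow: push Int~Int, Int~d
step 5: unify Int ~ Int  [subst: {b:=((a -> a) -> (c -> c)), a:=(Int -> Int)} | 2 pending]
  -> identical, skip
step 6: unify Int ~ d  [subst: {b:=((a -> a) -> (c -> c)), a:=(Int -> Int)} | 1 pending]
  bind d := Int
step 7: unify List List (Int -> Int) ~ e  [subst: {b:=((a -> a) -> (c -> c)), a:=(Int -> Int), d:=Int} | 0 pending]
  bind e := List List (Int -> Int)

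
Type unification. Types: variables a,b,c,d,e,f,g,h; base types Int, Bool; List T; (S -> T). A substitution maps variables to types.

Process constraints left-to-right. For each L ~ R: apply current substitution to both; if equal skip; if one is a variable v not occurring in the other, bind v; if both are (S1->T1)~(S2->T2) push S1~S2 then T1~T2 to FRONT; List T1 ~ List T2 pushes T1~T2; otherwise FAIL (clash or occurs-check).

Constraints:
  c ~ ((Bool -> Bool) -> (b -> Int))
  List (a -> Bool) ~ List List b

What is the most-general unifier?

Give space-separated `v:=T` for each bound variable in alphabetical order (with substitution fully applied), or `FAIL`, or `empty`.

Answer: FAIL

Derivation:
step 1: unify c ~ ((Bool -> Bool) -> (b -> Int))  [subst: {-} | 1 pending]
  bind c := ((Bool -> Bool) -> (b -> Int))
step 2: unify List (a -> Bool) ~ List List b  [subst: {c:=((Bool -> Bool) -> (b -> Int))} | 0 pending]
  -> decompose List: push (a -> Bool)~List b
step 3: unify (a -> Bool) ~ List b  [subst: {c:=((Bool -> Bool) -> (b -> Int))} | 0 pending]
  clash: (a -> Bool) vs List b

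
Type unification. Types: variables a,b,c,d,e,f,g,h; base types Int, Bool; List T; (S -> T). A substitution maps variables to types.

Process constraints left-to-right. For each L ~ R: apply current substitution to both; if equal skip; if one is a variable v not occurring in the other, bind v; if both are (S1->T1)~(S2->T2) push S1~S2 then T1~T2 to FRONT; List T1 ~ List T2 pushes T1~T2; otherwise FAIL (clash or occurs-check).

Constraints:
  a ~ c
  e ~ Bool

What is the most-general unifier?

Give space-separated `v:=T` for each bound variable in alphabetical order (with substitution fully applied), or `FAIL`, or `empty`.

step 1: unify a ~ c  [subst: {-} | 1 pending]
  bind a := c
step 2: unify e ~ Bool  [subst: {a:=c} | 0 pending]
  bind e := Bool

Answer: a:=c e:=Bool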